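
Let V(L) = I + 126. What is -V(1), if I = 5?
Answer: -131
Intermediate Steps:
V(L) = 131 (V(L) = 5 + 126 = 131)
-V(1) = -1*131 = -131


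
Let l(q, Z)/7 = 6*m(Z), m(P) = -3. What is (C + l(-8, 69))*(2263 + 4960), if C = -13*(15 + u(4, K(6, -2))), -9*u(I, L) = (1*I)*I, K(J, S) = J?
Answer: -19364863/9 ≈ -2.1517e+6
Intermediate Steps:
l(q, Z) = -126 (l(q, Z) = 7*(6*(-3)) = 7*(-18) = -126)
u(I, L) = -I²/9 (u(I, L) = -1*I*I/9 = -I*I/9 = -I²/9)
C = -1547/9 (C = -13*(15 - ⅑*4²) = -13*(15 - ⅑*16) = -13*(15 - 16/9) = -13*119/9 = -1547/9 ≈ -171.89)
(C + l(-8, 69))*(2263 + 4960) = (-1547/9 - 126)*(2263 + 4960) = -2681/9*7223 = -19364863/9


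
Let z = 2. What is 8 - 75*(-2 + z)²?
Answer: 8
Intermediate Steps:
8 - 75*(-2 + z)² = 8 - 75*(-2 + 2)² = 8 - 75*0² = 8 - 75*0 = 8 + 0 = 8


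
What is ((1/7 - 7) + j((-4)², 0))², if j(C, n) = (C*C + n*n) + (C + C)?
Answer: 3873024/49 ≈ 79041.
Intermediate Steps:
j(C, n) = C² + n² + 2*C (j(C, n) = (C² + n²) + 2*C = C² + n² + 2*C)
((1/7 - 7) + j((-4)², 0))² = ((1/7 - 7) + (((-4)²)² + 0² + 2*(-4)²))² = ((1*(⅐) - 7) + (16² + 0 + 2*16))² = ((⅐ - 7) + (256 + 0 + 32))² = (-48/7 + 288)² = (1968/7)² = 3873024/49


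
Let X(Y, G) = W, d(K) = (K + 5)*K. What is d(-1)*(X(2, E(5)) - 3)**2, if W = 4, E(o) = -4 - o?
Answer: -4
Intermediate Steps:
d(K) = K*(5 + K) (d(K) = (5 + K)*K = K*(5 + K))
X(Y, G) = 4
d(-1)*(X(2, E(5)) - 3)**2 = (-(5 - 1))*(4 - 3)**2 = -1*4*1**2 = -4*1 = -4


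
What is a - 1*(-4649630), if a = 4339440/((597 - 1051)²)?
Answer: 239591869130/51529 ≈ 4.6496e+6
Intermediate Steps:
a = 1084860/51529 (a = 4339440/((-454)²) = 4339440/206116 = 4339440*(1/206116) = 1084860/51529 ≈ 21.053)
a - 1*(-4649630) = 1084860/51529 - 1*(-4649630) = 1084860/51529 + 4649630 = 239591869130/51529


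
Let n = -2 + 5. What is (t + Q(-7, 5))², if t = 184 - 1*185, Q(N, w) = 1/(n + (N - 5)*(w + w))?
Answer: 13924/13689 ≈ 1.0172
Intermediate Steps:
n = 3
Q(N, w) = 1/(3 + 2*w*(-5 + N)) (Q(N, w) = 1/(3 + (N - 5)*(w + w)) = 1/(3 + (-5 + N)*(2*w)) = 1/(3 + 2*w*(-5 + N)))
t = -1 (t = 184 - 185 = -1)
(t + Q(-7, 5))² = (-1 + 1/(3 - 10*5 + 2*(-7)*5))² = (-1 + 1/(3 - 50 - 70))² = (-1 + 1/(-117))² = (-1 - 1/117)² = (-118/117)² = 13924/13689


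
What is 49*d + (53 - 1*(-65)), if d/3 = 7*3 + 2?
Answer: 3499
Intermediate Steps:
d = 69 (d = 3*(7*3 + 2) = 3*(21 + 2) = 3*23 = 69)
49*d + (53 - 1*(-65)) = 49*69 + (53 - 1*(-65)) = 3381 + (53 + 65) = 3381 + 118 = 3499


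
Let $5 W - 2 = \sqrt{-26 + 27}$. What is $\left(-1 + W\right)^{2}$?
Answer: $\frac{4}{25} \approx 0.16$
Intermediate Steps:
$W = \frac{3}{5}$ ($W = \frac{2}{5} + \frac{\sqrt{-26 + 27}}{5} = \frac{2}{5} + \frac{\sqrt{1}}{5} = \frac{2}{5} + \frac{1}{5} \cdot 1 = \frac{2}{5} + \frac{1}{5} = \frac{3}{5} \approx 0.6$)
$\left(-1 + W\right)^{2} = \left(-1 + \frac{3}{5}\right)^{2} = \left(- \frac{2}{5}\right)^{2} = \frac{4}{25}$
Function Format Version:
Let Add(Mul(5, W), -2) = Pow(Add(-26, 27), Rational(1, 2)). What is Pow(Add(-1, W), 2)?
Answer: Rational(4, 25) ≈ 0.16000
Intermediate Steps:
W = Rational(3, 5) (W = Add(Rational(2, 5), Mul(Rational(1, 5), Pow(Add(-26, 27), Rational(1, 2)))) = Add(Rational(2, 5), Mul(Rational(1, 5), Pow(1, Rational(1, 2)))) = Add(Rational(2, 5), Mul(Rational(1, 5), 1)) = Add(Rational(2, 5), Rational(1, 5)) = Rational(3, 5) ≈ 0.60000)
Pow(Add(-1, W), 2) = Pow(Add(-1, Rational(3, 5)), 2) = Pow(Rational(-2, 5), 2) = Rational(4, 25)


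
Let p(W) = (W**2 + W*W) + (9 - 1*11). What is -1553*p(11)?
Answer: -372720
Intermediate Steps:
p(W) = -2 + 2*W**2 (p(W) = (W**2 + W**2) + (9 - 11) = 2*W**2 - 2 = -2 + 2*W**2)
-1553*p(11) = -1553*(-2 + 2*11**2) = -1553*(-2 + 2*121) = -1553*(-2 + 242) = -1553*240 = -372720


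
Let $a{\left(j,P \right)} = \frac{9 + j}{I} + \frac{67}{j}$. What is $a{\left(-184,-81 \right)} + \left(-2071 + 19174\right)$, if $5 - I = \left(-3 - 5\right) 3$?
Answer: $\frac{91227465}{5336} \approx 17097.0$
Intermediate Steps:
$I = 29$ ($I = 5 - \left(-3 - 5\right) 3 = 5 - \left(-8\right) 3 = 5 - -24 = 5 + 24 = 29$)
$a{\left(j,P \right)} = \frac{9}{29} + \frac{67}{j} + \frac{j}{29}$ ($a{\left(j,P \right)} = \frac{9 + j}{29} + \frac{67}{j} = \left(9 + j\right) \frac{1}{29} + \frac{67}{j} = \left(\frac{9}{29} + \frac{j}{29}\right) + \frac{67}{j} = \frac{9}{29} + \frac{67}{j} + \frac{j}{29}$)
$a{\left(-184,-81 \right)} + \left(-2071 + 19174\right) = \frac{1943 - 184 \left(9 - 184\right)}{29 \left(-184\right)} + \left(-2071 + 19174\right) = \frac{1}{29} \left(- \frac{1}{184}\right) \left(1943 - -32200\right) + 17103 = \frac{1}{29} \left(- \frac{1}{184}\right) \left(1943 + 32200\right) + 17103 = \frac{1}{29} \left(- \frac{1}{184}\right) 34143 + 17103 = - \frac{34143}{5336} + 17103 = \frac{91227465}{5336}$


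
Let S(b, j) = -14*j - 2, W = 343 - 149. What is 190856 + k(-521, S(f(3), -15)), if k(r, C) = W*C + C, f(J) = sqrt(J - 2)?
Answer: 231416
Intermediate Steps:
f(J) = sqrt(-2 + J)
W = 194
S(b, j) = -2 - 14*j
k(r, C) = 195*C (k(r, C) = 194*C + C = 195*C)
190856 + k(-521, S(f(3), -15)) = 190856 + 195*(-2 - 14*(-15)) = 190856 + 195*(-2 + 210) = 190856 + 195*208 = 190856 + 40560 = 231416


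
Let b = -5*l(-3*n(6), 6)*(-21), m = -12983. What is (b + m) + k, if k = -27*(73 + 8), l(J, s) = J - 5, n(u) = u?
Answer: -17585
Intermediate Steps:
l(J, s) = -5 + J
k = -2187 (k = -27*81 = -2187)
b = -2415 (b = -5*(-5 - 3*6)*(-21) = -5*(-5 - 18)*(-21) = -5*(-23)*(-21) = 115*(-21) = -2415)
(b + m) + k = (-2415 - 12983) - 2187 = -15398 - 2187 = -17585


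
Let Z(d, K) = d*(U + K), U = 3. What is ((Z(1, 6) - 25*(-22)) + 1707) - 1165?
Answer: 1101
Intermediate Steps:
Z(d, K) = d*(3 + K)
((Z(1, 6) - 25*(-22)) + 1707) - 1165 = ((1*(3 + 6) - 25*(-22)) + 1707) - 1165 = ((1*9 + 550) + 1707) - 1165 = ((9 + 550) + 1707) - 1165 = (559 + 1707) - 1165 = 2266 - 1165 = 1101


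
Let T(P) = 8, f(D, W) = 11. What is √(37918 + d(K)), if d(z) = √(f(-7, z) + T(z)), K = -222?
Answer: √(37918 + √19) ≈ 194.74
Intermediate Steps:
d(z) = √19 (d(z) = √(11 + 8) = √19)
√(37918 + d(K)) = √(37918 + √19)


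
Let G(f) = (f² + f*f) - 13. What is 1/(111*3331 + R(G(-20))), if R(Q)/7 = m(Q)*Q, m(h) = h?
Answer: 1/4705324 ≈ 2.1253e-7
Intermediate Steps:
G(f) = -13 + 2*f² (G(f) = (f² + f²) - 13 = 2*f² - 13 = -13 + 2*f²)
R(Q) = 7*Q² (R(Q) = 7*(Q*Q) = 7*Q²)
1/(111*3331 + R(G(-20))) = 1/(111*3331 + 7*(-13 + 2*(-20)²)²) = 1/(369741 + 7*(-13 + 2*400)²) = 1/(369741 + 7*(-13 + 800)²) = 1/(369741 + 7*787²) = 1/(369741 + 7*619369) = 1/(369741 + 4335583) = 1/4705324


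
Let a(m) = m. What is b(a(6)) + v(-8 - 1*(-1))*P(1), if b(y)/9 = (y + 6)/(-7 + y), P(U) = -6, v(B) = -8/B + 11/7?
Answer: -870/7 ≈ -124.29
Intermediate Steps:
v(B) = 11/7 - 8/B (v(B) = -8/B + 11*(1/7) = -8/B + 11/7 = 11/7 - 8/B)
b(y) = 9*(6 + y)/(-7 + y) (b(y) = 9*((y + 6)/(-7 + y)) = 9*((6 + y)/(-7 + y)) = 9*(6 + y)/(-7 + y))
b(a(6)) + v(-8 - 1*(-1))*P(1) = 9*(6 + 6)/(-7 + 6) + (11/7 - 8/(-8 - 1*(-1)))*(-6) = 9*12/(-1) + (11/7 - 8/(-8 + 1))*(-6) = 9*(-1)*12 + (11/7 - 8/(-7))*(-6) = -108 + (11/7 - 8*(-1/7))*(-6) = -108 + (11/7 + 8/7)*(-6) = -108 + (19/7)*(-6) = -108 - 114/7 = -870/7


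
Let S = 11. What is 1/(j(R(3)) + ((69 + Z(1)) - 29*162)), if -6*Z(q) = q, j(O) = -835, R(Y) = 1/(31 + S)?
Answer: -6/32785 ≈ -0.00018301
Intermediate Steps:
R(Y) = 1/42 (R(Y) = 1/(31 + 11) = 1/42)
Z(q) = -q/6
1/(j(R(3)) + ((69 + Z(1)) - 29*162)) = 1/(-835 + ((69 - ⅙*1) - 29*162)) = 1/(-835 + ((69 - ⅙) - 4698)) = 1/(-835 + (413/6 - 4698)) = 1/(-835 - 27775/6) = 1/(-32785/6) = -6/32785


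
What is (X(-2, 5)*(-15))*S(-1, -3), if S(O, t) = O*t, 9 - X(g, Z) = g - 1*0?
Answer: -495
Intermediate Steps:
X(g, Z) = 9 - g (X(g, Z) = 9 - (g - 1*0) = 9 - (g + 0) = 9 - g)
(X(-2, 5)*(-15))*S(-1, -3) = ((9 - 1*(-2))*(-15))*(-1*(-3)) = ((9 + 2)*(-15))*3 = (11*(-15))*3 = -165*3 = -495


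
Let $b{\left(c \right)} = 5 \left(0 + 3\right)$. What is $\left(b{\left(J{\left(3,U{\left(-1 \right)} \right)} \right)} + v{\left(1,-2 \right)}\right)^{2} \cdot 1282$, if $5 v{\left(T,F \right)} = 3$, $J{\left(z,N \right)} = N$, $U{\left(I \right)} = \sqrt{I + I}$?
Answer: $\frac{7799688}{25} \approx 3.1199 \cdot 10^{5}$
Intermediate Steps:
$U{\left(I \right)} = \sqrt{2} \sqrt{I}$ ($U{\left(I \right)} = \sqrt{2 I} = \sqrt{2} \sqrt{I}$)
$v{\left(T,F \right)} = \frac{3}{5}$ ($v{\left(T,F \right)} = \frac{1}{5} \cdot 3 = \frac{3}{5}$)
$b{\left(c \right)} = 15$ ($b{\left(c \right)} = 5 \cdot 3 = 15$)
$\left(b{\left(J{\left(3,U{\left(-1 \right)} \right)} \right)} + v{\left(1,-2 \right)}\right)^{2} \cdot 1282 = \left(15 + \frac{3}{5}\right)^{2} \cdot 1282 = \left(\frac{78}{5}\right)^{2} \cdot 1282 = \frac{6084}{25} \cdot 1282 = \frac{7799688}{25}$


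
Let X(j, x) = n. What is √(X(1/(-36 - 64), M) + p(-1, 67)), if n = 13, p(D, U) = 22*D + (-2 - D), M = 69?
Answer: I*√10 ≈ 3.1623*I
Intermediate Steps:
p(D, U) = -2 + 21*D
X(j, x) = 13
√(X(1/(-36 - 64), M) + p(-1, 67)) = √(13 + (-2 + 21*(-1))) = √(13 + (-2 - 21)) = √(13 - 23) = √(-10) = I*√10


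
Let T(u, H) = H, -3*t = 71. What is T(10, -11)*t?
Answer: 781/3 ≈ 260.33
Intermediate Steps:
t = -71/3 (t = -⅓*71 = -71/3 ≈ -23.667)
T(10, -11)*t = -11*(-71/3) = 781/3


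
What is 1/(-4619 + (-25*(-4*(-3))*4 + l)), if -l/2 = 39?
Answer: -1/5897 ≈ -0.00016958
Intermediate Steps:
l = -78 (l = -2*39 = -78)
1/(-4619 + (-25*(-4*(-3))*4 + l)) = 1/(-4619 + (-25*(-4*(-3))*4 - 78)) = 1/(-4619 + (-300*4 - 78)) = 1/(-4619 + (-25*48 - 78)) = 1/(-4619 + (-1200 - 78)) = 1/(-4619 - 1278) = 1/(-5897) = -1/5897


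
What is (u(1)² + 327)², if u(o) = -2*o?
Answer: 109561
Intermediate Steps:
(u(1)² + 327)² = ((-2*1)² + 327)² = ((-2)² + 327)² = (4 + 327)² = 331² = 109561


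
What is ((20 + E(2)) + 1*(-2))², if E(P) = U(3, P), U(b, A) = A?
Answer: 400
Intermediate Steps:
E(P) = P
((20 + E(2)) + 1*(-2))² = ((20 + 2) + 1*(-2))² = (22 - 2)² = 20² = 400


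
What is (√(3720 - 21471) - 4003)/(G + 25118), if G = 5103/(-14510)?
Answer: -58083530/364457077 + 14510*I*√17751/364457077 ≈ -0.15937 + 0.0053044*I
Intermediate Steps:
G = -5103/14510 (G = 5103*(-1/14510) = -5103/14510 ≈ -0.35169)
(√(3720 - 21471) - 4003)/(G + 25118) = (√(3720 - 21471) - 4003)/(-5103/14510 + 25118) = (√(-17751) - 4003)/(364457077/14510) = (I*√17751 - 4003)*(14510/364457077) = (-4003 + I*√17751)*(14510/364457077) = -58083530/364457077 + 14510*I*√17751/364457077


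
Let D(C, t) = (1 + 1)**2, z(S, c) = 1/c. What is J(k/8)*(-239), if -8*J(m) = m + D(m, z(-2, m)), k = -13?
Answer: 4541/64 ≈ 70.953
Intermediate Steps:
D(C, t) = 4 (D(C, t) = 2**2 = 4)
J(m) = -1/2 - m/8 (J(m) = -(m + 4)/8 = -(4 + m)/8 = -1/2 - m/8)
J(k/8)*(-239) = (-1/2 - (-13)/(8*8))*(-239) = (-1/2 - 1/8*(-13/8))*(-239) = (-1/2 + 13/64)*(-239) = -19/64*(-239) = 4541/64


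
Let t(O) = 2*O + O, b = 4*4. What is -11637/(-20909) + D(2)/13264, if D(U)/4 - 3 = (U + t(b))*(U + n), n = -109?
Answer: -73212131/69334244 ≈ -1.0559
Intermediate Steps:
b = 16
t(O) = 3*O
D(U) = 12 + 4*(-109 + U)*(48 + U) (D(U) = 12 + 4*((U + 3*16)*(U - 109)) = 12 + 4*((U + 48)*(-109 + U)) = 12 + 4*((48 + U)*(-109 + U)) = 12 + 4*((-109 + U)*(48 + U)) = 12 + 4*(-109 + U)*(48 + U))
-11637/(-20909) + D(2)/13264 = -11637/(-20909) + (-20916 - 244*2 + 4*2²)/13264 = -11637*(-1/20909) + (-20916 - 488 + 4*4)*(1/13264) = 11637/20909 + (-20916 - 488 + 16)*(1/13264) = 11637/20909 - 21388*1/13264 = 11637/20909 - 5347/3316 = -73212131/69334244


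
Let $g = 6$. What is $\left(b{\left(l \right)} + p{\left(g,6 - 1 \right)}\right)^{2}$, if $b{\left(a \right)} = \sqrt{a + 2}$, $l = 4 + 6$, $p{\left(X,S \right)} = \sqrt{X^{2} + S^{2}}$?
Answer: $73 + 4 \sqrt{183} \approx 127.11$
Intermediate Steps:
$p{\left(X,S \right)} = \sqrt{S^{2} + X^{2}}$
$l = 10$
$b{\left(a \right)} = \sqrt{2 + a}$
$\left(b{\left(l \right)} + p{\left(g,6 - 1 \right)}\right)^{2} = \left(\sqrt{2 + 10} + \sqrt{\left(6 - 1\right)^{2} + 6^{2}}\right)^{2} = \left(\sqrt{12} + \sqrt{\left(6 - 1\right)^{2} + 36}\right)^{2} = \left(2 \sqrt{3} + \sqrt{5^{2} + 36}\right)^{2} = \left(2 \sqrt{3} + \sqrt{25 + 36}\right)^{2} = \left(2 \sqrt{3} + \sqrt{61}\right)^{2} = \left(\sqrt{61} + 2 \sqrt{3}\right)^{2}$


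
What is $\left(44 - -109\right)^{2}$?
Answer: $23409$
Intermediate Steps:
$\left(44 - -109\right)^{2} = \left(44 + 109\right)^{2} = 153^{2} = 23409$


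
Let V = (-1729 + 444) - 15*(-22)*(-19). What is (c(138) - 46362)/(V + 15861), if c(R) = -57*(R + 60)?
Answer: -28824/4153 ≈ -6.9405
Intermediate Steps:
c(R) = -3420 - 57*R (c(R) = -57*(60 + R) = -3420 - 57*R)
V = -7555 (V = -1285 + 330*(-19) = -1285 - 6270 = -7555)
(c(138) - 46362)/(V + 15861) = ((-3420 - 57*138) - 46362)/(-7555 + 15861) = ((-3420 - 7866) - 46362)/8306 = (-11286 - 46362)*(1/8306) = -57648*1/8306 = -28824/4153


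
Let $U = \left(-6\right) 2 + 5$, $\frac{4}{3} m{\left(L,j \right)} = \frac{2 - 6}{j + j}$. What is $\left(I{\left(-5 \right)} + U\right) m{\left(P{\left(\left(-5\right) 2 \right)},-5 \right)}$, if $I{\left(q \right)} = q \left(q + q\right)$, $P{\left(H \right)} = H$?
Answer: $\frac{129}{10} \approx 12.9$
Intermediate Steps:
$I{\left(q \right)} = 2 q^{2}$ ($I{\left(q \right)} = q 2 q = 2 q^{2}$)
$m{\left(L,j \right)} = - \frac{3}{2 j}$ ($m{\left(L,j \right)} = \frac{3 \frac{2 - 6}{j + j}}{4} = \frac{3 \left(- \frac{4}{2 j}\right)}{4} = \frac{3 \left(- 4 \frac{1}{2 j}\right)}{4} = \frac{3 \left(- \frac{2}{j}\right)}{4} = - \frac{3}{2 j}$)
$U = -7$ ($U = -12 + 5 = -7$)
$\left(I{\left(-5 \right)} + U\right) m{\left(P{\left(\left(-5\right) 2 \right)},-5 \right)} = \left(2 \left(-5\right)^{2} - 7\right) \left(- \frac{3}{2 \left(-5\right)}\right) = \left(2 \cdot 25 - 7\right) \left(\left(- \frac{3}{2}\right) \left(- \frac{1}{5}\right)\right) = \left(50 - 7\right) \frac{3}{10} = 43 \cdot \frac{3}{10} = \frac{129}{10}$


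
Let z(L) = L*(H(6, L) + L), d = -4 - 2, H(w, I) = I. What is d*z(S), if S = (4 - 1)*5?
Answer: -2700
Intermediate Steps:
S = 15 (S = 3*5 = 15)
d = -6
z(L) = 2*L**2 (z(L) = L*(L + L) = L*(2*L) = 2*L**2)
d*z(S) = -12*15**2 = -12*225 = -6*450 = -2700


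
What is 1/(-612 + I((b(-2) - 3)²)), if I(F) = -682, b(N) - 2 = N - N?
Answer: -1/1294 ≈ -0.00077280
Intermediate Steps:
b(N) = 2 (b(N) = 2 + (N - N) = 2 + 0 = 2)
1/(-612 + I((b(-2) - 3)²)) = 1/(-612 - 682) = 1/(-1294) = -1/1294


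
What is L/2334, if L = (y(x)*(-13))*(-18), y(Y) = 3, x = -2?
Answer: 117/389 ≈ 0.30077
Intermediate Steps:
L = 702 (L = (3*(-13))*(-18) = -39*(-18) = 702)
L/2334 = 702/2334 = 702*(1/2334) = 117/389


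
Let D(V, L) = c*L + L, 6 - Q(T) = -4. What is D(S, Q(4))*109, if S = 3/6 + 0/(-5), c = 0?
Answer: 1090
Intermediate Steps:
Q(T) = 10 (Q(T) = 6 - 1*(-4) = 6 + 4 = 10)
S = ½ (S = 3*(⅙) + 0*(-⅕) = ½ + 0 = ½ ≈ 0.50000)
D(V, L) = L (D(V, L) = 0*L + L = 0 + L = L)
D(S, Q(4))*109 = 10*109 = 1090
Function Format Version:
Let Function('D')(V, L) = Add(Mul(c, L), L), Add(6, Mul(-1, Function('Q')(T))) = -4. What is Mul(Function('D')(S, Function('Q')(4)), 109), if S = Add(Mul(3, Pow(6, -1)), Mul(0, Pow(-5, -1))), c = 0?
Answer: 1090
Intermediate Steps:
Function('Q')(T) = 10 (Function('Q')(T) = Add(6, Mul(-1, -4)) = Add(6, 4) = 10)
S = Rational(1, 2) (S = Add(Mul(3, Rational(1, 6)), Mul(0, Rational(-1, 5))) = Add(Rational(1, 2), 0) = Rational(1, 2) ≈ 0.50000)
Function('D')(V, L) = L (Function('D')(V, L) = Add(Mul(0, L), L) = Add(0, L) = L)
Mul(Function('D')(S, Function('Q')(4)), 109) = Mul(10, 109) = 1090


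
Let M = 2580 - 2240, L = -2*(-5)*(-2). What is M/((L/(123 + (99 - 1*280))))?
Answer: 986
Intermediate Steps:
L = -20 (L = 10*(-2) = -20)
M = 340
M/((L/(123 + (99 - 1*280)))) = 340/((-20/(123 + (99 - 1*280)))) = 340/((-20/(123 + (99 - 280)))) = 340/((-20/(123 - 181))) = 340/((-20/(-58))) = 340/((-20*(-1/58))) = 340/(10/29) = 340*(29/10) = 986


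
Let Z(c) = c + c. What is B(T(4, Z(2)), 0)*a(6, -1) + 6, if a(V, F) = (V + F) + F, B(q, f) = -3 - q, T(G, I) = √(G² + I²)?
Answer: -6 - 16*√2 ≈ -28.627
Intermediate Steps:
Z(c) = 2*c
a(V, F) = V + 2*F (a(V, F) = (F + V) + F = V + 2*F)
B(T(4, Z(2)), 0)*a(6, -1) + 6 = (-3 - √(4² + (2*2)²))*(6 + 2*(-1)) + 6 = (-3 - √(16 + 4²))*(6 - 2) + 6 = (-3 - √(16 + 16))*4 + 6 = (-3 - √32)*4 + 6 = (-3 - 4*√2)*4 + 6 = (-12 - 16*√2) + 6 = -6 - 16*√2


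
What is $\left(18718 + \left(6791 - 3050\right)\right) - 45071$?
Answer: $-22612$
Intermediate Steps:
$\left(18718 + \left(6791 - 3050\right)\right) - 45071 = \left(18718 + 3741\right) - 45071 = 22459 - 45071 = -22612$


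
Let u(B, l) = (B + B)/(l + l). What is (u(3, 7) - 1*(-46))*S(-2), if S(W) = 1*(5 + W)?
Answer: 975/7 ≈ 139.29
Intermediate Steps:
S(W) = 5 + W
u(B, l) = B/l (u(B, l) = (2*B)/((2*l)) = (2*B)*(1/(2*l)) = B/l)
(u(3, 7) - 1*(-46))*S(-2) = (3/7 - 1*(-46))*(5 - 2) = (3*(⅐) + 46)*3 = (3/7 + 46)*3 = (325/7)*3 = 975/7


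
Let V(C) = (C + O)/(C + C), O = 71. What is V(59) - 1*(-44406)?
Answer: 2620019/59 ≈ 44407.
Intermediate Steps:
V(C) = (71 + C)/(2*C) (V(C) = (C + 71)/(C + C) = (71 + C)/((2*C)) = (71 + C)*(1/(2*C)) = (71 + C)/(2*C))
V(59) - 1*(-44406) = (1/2)*(71 + 59)/59 - 1*(-44406) = (1/2)*(1/59)*130 + 44406 = 65/59 + 44406 = 2620019/59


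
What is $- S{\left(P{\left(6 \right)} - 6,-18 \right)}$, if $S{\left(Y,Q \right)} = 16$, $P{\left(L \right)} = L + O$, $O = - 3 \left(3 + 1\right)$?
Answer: $-16$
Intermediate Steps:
$O = -12$ ($O = \left(-3\right) 4 = -12$)
$P{\left(L \right)} = -12 + L$ ($P{\left(L \right)} = L - 12 = -12 + L$)
$- S{\left(P{\left(6 \right)} - 6,-18 \right)} = \left(-1\right) 16 = -16$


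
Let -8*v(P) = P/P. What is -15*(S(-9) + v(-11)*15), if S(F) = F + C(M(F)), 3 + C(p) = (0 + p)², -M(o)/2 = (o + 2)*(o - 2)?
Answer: -2844255/8 ≈ -3.5553e+5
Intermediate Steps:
M(o) = -2*(-2 + o)*(2 + o) (M(o) = -2*(o + 2)*(o - 2) = -2*(2 + o)*(-2 + o) = -2*(-2 + o)*(2 + o))
C(p) = -3 + p² (C(p) = -3 + (0 + p)² = -3 + p²)
S(F) = -3 + F + (8 - 2*F²)² (S(F) = F + (-3 + (8 - 2*F²)²) = -3 + F + (8 - 2*F²)²)
v(P) = -⅛ (v(P) = -P/(8*P) = -⅛*1 = -⅛)
-15*(S(-9) + v(-11)*15) = -15*((-3 - 9 + 4*(-4 + (-9)²)²) - ⅛*15) = -15*((-3 - 9 + 4*(-4 + 81)²) - 15/8) = -15*((-3 - 9 + 4*77²) - 15/8) = -15*((-3 - 9 + 4*5929) - 15/8) = -15*((-3 - 9 + 23716) - 15/8) = -15*(23704 - 15/8) = -15*189617/8 = -2844255/8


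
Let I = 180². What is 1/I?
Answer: 1/32400 ≈ 3.0864e-5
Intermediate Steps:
I = 32400
1/I = 1/32400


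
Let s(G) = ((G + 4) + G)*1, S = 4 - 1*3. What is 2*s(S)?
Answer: 12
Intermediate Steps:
S = 1 (S = 4 - 3 = 1)
s(G) = 4 + 2*G (s(G) = ((4 + G) + G)*1 = (4 + 2*G)*1 = 4 + 2*G)
2*s(S) = 2*(4 + 2*1) = 2*(4 + 2) = 2*6 = 12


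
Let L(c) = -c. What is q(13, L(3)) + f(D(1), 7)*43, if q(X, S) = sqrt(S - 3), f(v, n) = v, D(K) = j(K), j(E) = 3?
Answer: 129 + I*sqrt(6) ≈ 129.0 + 2.4495*I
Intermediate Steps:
D(K) = 3
q(X, S) = sqrt(-3 + S)
q(13, L(3)) + f(D(1), 7)*43 = sqrt(-3 - 1*3) + 3*43 = sqrt(-3 - 3) + 129 = sqrt(-6) + 129 = I*sqrt(6) + 129 = 129 + I*sqrt(6)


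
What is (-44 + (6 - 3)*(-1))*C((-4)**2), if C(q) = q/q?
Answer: -47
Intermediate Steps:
C(q) = 1
(-44 + (6 - 3)*(-1))*C((-4)**2) = (-44 + (6 - 3)*(-1))*1 = (-44 + 3*(-1))*1 = (-44 - 3)*1 = -47*1 = -47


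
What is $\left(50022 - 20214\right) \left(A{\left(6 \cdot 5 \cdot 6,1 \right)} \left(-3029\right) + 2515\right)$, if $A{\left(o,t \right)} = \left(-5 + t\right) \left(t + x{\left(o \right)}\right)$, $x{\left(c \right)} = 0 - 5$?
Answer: $-1369647792$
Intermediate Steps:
$x{\left(c \right)} = -5$ ($x{\left(c \right)} = 0 - 5 = -5$)
$A{\left(o,t \right)} = \left(-5 + t\right)^{2}$ ($A{\left(o,t \right)} = \left(-5 + t\right) \left(t - 5\right) = \left(-5 + t\right) \left(-5 + t\right) = \left(-5 + t\right)^{2}$)
$\left(50022 - 20214\right) \left(A{\left(6 \cdot 5 \cdot 6,1 \right)} \left(-3029\right) + 2515\right) = \left(50022 - 20214\right) \left(\left(25 + 1^{2} - 10\right) \left(-3029\right) + 2515\right) = 29808 \left(\left(25 + 1 - 10\right) \left(-3029\right) + 2515\right) = 29808 \left(16 \left(-3029\right) + 2515\right) = 29808 \left(-48464 + 2515\right) = 29808 \left(-45949\right) = -1369647792$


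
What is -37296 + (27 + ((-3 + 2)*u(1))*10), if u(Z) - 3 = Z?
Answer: -37309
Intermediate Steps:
u(Z) = 3 + Z
-37296 + (27 + ((-3 + 2)*u(1))*10) = -37296 + (27 + ((-3 + 2)*(3 + 1))*10) = -37296 + (27 - 1*4*10) = -37296 + (27 - 4*10) = -37296 + (27 - 40) = -37296 - 13 = -37309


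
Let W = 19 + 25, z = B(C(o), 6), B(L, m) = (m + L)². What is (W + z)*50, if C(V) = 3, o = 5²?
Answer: 6250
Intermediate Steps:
o = 25
B(L, m) = (L + m)²
z = 81 (z = (3 + 6)² = 9² = 81)
W = 44
(W + z)*50 = (44 + 81)*50 = 125*50 = 6250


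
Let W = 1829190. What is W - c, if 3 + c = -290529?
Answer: 2119722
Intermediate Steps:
c = -290532 (c = -3 - 290529 = -290532)
W - c = 1829190 - 1*(-290532) = 1829190 + 290532 = 2119722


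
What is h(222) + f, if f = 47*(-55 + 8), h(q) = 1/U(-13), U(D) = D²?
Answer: -373320/169 ≈ -2209.0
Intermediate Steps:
h(q) = 1/169 (h(q) = 1/((-13)²) = 1/169)
f = -2209 (f = 47*(-47) = -2209)
h(222) + f = 1/169 - 2209 = -373320/169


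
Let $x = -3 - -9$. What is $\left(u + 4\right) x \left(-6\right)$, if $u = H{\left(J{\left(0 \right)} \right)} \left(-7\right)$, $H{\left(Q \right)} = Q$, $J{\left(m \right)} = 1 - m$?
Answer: $108$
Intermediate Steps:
$u = -7$ ($u = \left(1 - 0\right) \left(-7\right) = \left(1 + 0\right) \left(-7\right) = 1 \left(-7\right) = -7$)
$x = 6$ ($x = -3 + 9 = 6$)
$\left(u + 4\right) x \left(-6\right) = \left(-7 + 4\right) 6 \left(-6\right) = \left(-3\right) \left(-36\right) = 108$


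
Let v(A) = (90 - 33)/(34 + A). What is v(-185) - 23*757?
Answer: -2629118/151 ≈ -17411.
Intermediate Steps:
v(A) = 57/(34 + A)
v(-185) - 23*757 = 57/(34 - 185) - 23*757 = 57/(-151) - 1*17411 = 57*(-1/151) - 17411 = -57/151 - 17411 = -2629118/151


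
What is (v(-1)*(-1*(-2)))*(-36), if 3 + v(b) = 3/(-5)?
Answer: 1296/5 ≈ 259.20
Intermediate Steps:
v(b) = -18/5 (v(b) = -3 + 3/(-5) = -3 + 3*(-⅕) = -3 - ⅗ = -18/5)
(v(-1)*(-1*(-2)))*(-36) = -(-18)*(-2)/5*(-36) = -18/5*2*(-36) = -36/5*(-36) = 1296/5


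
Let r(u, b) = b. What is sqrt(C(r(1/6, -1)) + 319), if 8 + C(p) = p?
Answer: sqrt(310) ≈ 17.607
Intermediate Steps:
C(p) = -8 + p
sqrt(C(r(1/6, -1)) + 319) = sqrt((-8 - 1) + 319) = sqrt(-9 + 319) = sqrt(310)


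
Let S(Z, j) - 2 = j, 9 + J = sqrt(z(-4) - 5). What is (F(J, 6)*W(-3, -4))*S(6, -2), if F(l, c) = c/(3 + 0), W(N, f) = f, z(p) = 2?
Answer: 0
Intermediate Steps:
J = -9 + I*sqrt(3) (J = -9 + sqrt(2 - 5) = -9 + sqrt(-3) = -9 + I*sqrt(3) ≈ -9.0 + 1.732*I)
S(Z, j) = 2 + j
F(l, c) = c/3
(F(J, 6)*W(-3, -4))*S(6, -2) = (((1/3)*6)*(-4))*(2 - 2) = (2*(-4))*0 = -8*0 = 0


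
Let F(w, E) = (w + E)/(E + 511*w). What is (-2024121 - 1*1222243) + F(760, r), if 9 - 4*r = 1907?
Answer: -2518435046073/775771 ≈ -3.2464e+6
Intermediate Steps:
r = -949/2 (r = 9/4 - 1/4*1907 = 9/4 - 1907/4 = -949/2 ≈ -474.50)
F(w, E) = (E + w)/(E + 511*w)
(-2024121 - 1*1222243) + F(760, r) = (-2024121 - 1*1222243) + (-949/2 + 760)/(-949/2 + 511*760) = (-2024121 - 1222243) + (571/2)/(-949/2 + 388360) = -3246364 + (571/2)/(775771/2) = -3246364 + (2/775771)*(571/2) = -3246364 + 571/775771 = -2518435046073/775771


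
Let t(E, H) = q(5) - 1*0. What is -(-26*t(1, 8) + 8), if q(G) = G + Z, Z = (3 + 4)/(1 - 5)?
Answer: 153/2 ≈ 76.500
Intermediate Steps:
Z = -7/4 (Z = 7/(-4) = 7*(-¼) = -7/4 ≈ -1.7500)
q(G) = -7/4 + G (q(G) = G - 7/4 = -7/4 + G)
t(E, H) = 13/4 (t(E, H) = (-7/4 + 5) - 1*0 = 13/4 + 0 = 13/4)
-(-26*t(1, 8) + 8) = -(-26*13/4 + 8) = -(-169/2 + 8) = -1*(-153/2) = 153/2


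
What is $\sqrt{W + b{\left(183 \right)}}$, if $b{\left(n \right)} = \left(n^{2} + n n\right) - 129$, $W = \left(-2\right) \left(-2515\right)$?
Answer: $\sqrt{71879} \approx 268.1$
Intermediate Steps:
$W = 5030$
$b{\left(n \right)} = -129 + 2 n^{2}$ ($b{\left(n \right)} = \left(n^{2} + n^{2}\right) - 129 = 2 n^{2} - 129 = -129 + 2 n^{2}$)
$\sqrt{W + b{\left(183 \right)}} = \sqrt{5030 - \left(129 - 2 \cdot 183^{2}\right)} = \sqrt{5030 + \left(-129 + 2 \cdot 33489\right)} = \sqrt{5030 + \left(-129 + 66978\right)} = \sqrt{5030 + 66849} = \sqrt{71879}$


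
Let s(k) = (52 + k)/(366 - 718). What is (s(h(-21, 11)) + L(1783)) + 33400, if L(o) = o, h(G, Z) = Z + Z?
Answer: 6192171/176 ≈ 35183.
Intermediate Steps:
h(G, Z) = 2*Z
s(k) = -13/88 - k/352 (s(k) = (52 + k)/(-352) = (52 + k)*(-1/352) = -13/88 - k/352)
(s(h(-21, 11)) + L(1783)) + 33400 = ((-13/88 - 11/176) + 1783) + 33400 = ((-13/88 - 1/352*22) + 1783) + 33400 = ((-13/88 - 1/16) + 1783) + 33400 = (-37/176 + 1783) + 33400 = 313771/176 + 33400 = 6192171/176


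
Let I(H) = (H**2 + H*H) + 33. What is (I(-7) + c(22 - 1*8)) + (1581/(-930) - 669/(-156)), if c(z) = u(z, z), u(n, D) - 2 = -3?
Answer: 34473/260 ≈ 132.59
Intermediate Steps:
u(n, D) = -1 (u(n, D) = 2 - 3 = -1)
c(z) = -1
I(H) = 33 + 2*H**2 (I(H) = (H**2 + H**2) + 33 = 2*H**2 + 33 = 33 + 2*H**2)
(I(-7) + c(22 - 1*8)) + (1581/(-930) - 669/(-156)) = ((33 + 2*(-7)**2) - 1) + (1581/(-930) - 669/(-156)) = ((33 + 2*49) - 1) + (1581*(-1/930) - 669*(-1/156)) = ((33 + 98) - 1) + (-17/10 + 223/52) = (131 - 1) + 673/260 = 130 + 673/260 = 34473/260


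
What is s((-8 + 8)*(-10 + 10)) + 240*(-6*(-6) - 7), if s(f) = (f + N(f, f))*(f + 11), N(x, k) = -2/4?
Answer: 13909/2 ≈ 6954.5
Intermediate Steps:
N(x, k) = -½ (N(x, k) = -2*¼ = -½)
s(f) = (11 + f)*(-½ + f) (s(f) = (f - ½)*(f + 11) = (-½ + f)*(11 + f) = (11 + f)*(-½ + f))
s((-8 + 8)*(-10 + 10)) + 240*(-6*(-6) - 7) = (-11/2 + ((-8 + 8)*(-10 + 10))² + 21*((-8 + 8)*(-10 + 10))/2) + 240*(-6*(-6) - 7) = (-11/2 + (0*0)² + 21*(0*0)/2) + 240*(36 - 7) = (-11/2 + 0² + (21/2)*0) + 240*29 = (-11/2 + 0 + 0) + 6960 = -11/2 + 6960 = 13909/2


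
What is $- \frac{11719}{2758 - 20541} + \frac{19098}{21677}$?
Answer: $\frac{593652497}{385482091} \approx 1.54$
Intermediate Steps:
$- \frac{11719}{2758 - 20541} + \frac{19098}{21677} = - \frac{11719}{-17783} + 19098 \cdot \frac{1}{21677} = \left(-11719\right) \left(- \frac{1}{17783}\right) + \frac{19098}{21677} = \frac{11719}{17783} + \frac{19098}{21677} = \frac{593652497}{385482091}$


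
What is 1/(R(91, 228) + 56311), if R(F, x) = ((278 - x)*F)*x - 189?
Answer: 1/1093522 ≈ 9.1448e-7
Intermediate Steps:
R(F, x) = -189 + F*x*(278 - x) (R(F, x) = (F*(278 - x))*x - 189 = F*x*(278 - x) - 189 = -189 + F*x*(278 - x))
1/(R(91, 228) + 56311) = 1/((-189 - 1*91*228² + 278*91*228) + 56311) = 1/((-189 - 1*91*51984 + 5767944) + 56311) = 1/((-189 - 4730544 + 5767944) + 56311) = 1/(1037211 + 56311) = 1/1093522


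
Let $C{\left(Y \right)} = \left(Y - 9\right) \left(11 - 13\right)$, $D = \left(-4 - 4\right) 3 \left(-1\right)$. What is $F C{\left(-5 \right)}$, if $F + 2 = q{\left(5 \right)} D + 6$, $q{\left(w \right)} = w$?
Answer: $3472$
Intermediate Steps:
$D = 24$ ($D = \left(-8\right) \left(-3\right) = 24$)
$F = 124$ ($F = -2 + \left(5 \cdot 24 + 6\right) = -2 + \left(120 + 6\right) = -2 + 126 = 124$)
$C{\left(Y \right)} = 18 - 2 Y$ ($C{\left(Y \right)} = \left(-9 + Y\right) \left(-2\right) = 18 - 2 Y$)
$F C{\left(-5 \right)} = 124 \left(18 - -10\right) = 124 \left(18 + 10\right) = 124 \cdot 28 = 3472$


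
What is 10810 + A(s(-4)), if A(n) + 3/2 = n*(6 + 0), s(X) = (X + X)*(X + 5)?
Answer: 21521/2 ≈ 10761.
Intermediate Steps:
s(X) = 2*X*(5 + X) (s(X) = (2*X)*(5 + X) = 2*X*(5 + X))
A(n) = -3/2 + 6*n (A(n) = -3/2 + n*(6 + 0) = -3/2 + n*6 = -3/2 + 6*n)
10810 + A(s(-4)) = 10810 + (-3/2 + 6*(2*(-4)*(5 - 4))) = 10810 + (-3/2 + 6*(2*(-4)*1)) = 10810 + (-3/2 + 6*(-8)) = 10810 + (-3/2 - 48) = 10810 - 99/2 = 21521/2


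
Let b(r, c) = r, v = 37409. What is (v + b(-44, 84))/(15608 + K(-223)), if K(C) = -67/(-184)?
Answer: 2291720/957313 ≈ 2.3939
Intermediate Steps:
K(C) = 67/184 (K(C) = -67*(-1/184) = 67/184)
(v + b(-44, 84))/(15608 + K(-223)) = (37409 - 44)/(15608 + 67/184) = 37365/(2871939/184) = 37365*(184/2871939) = 2291720/957313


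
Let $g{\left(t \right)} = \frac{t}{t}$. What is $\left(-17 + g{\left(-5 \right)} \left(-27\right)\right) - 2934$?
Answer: $-2978$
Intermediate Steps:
$g{\left(t \right)} = 1$
$\left(-17 + g{\left(-5 \right)} \left(-27\right)\right) - 2934 = \left(-17 + 1 \left(-27\right)\right) - 2934 = \left(-17 - 27\right) - 2934 = -44 - 2934 = -2978$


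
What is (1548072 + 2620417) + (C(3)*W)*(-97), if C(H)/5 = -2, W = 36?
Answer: 4203409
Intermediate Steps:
C(H) = -10 (C(H) = 5*(-2) = -10)
(1548072 + 2620417) + (C(3)*W)*(-97) = (1548072 + 2620417) - 10*36*(-97) = 4168489 - 360*(-97) = 4168489 + 34920 = 4203409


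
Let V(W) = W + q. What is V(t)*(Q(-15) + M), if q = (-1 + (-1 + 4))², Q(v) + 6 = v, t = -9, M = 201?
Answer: -900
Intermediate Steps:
Q(v) = -6 + v
q = 4 (q = (-1 + 3)² = 2² = 4)
V(W) = 4 + W (V(W) = W + 4 = 4 + W)
V(t)*(Q(-15) + M) = (4 - 9)*((-6 - 15) + 201) = -5*(-21 + 201) = -5*180 = -900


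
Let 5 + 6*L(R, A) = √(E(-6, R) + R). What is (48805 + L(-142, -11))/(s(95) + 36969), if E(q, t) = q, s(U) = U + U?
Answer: 292825/222954 + I*√37/111477 ≈ 1.3134 + 5.4565e-5*I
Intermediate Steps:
s(U) = 2*U
L(R, A) = -⅚ + √(-6 + R)/6
(48805 + L(-142, -11))/(s(95) + 36969) = (48805 + (-⅚ + √(-6 - 142)/6))/(2*95 + 36969) = (48805 + (-⅚ + √(-148)/6))/(190 + 36969) = (48805 + (-⅚ + (2*I*√37)/6))/37159 = (48805 + (-⅚ + I*√37/3))*(1/37159) = (292825/6 + I*√37/3)*(1/37159) = 292825/222954 + I*√37/111477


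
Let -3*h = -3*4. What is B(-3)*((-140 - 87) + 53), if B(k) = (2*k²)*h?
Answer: -12528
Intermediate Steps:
h = 4 (h = -(-1)*4 = -⅓*(-12) = 4)
B(k) = 8*k² (B(k) = (2*k²)*4 = 8*k²)
B(-3)*((-140 - 87) + 53) = (8*(-3)²)*((-140 - 87) + 53) = (8*9)*(-227 + 53) = 72*(-174) = -12528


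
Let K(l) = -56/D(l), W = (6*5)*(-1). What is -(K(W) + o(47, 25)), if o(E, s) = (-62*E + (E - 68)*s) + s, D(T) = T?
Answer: 51182/15 ≈ 3412.1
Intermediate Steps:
W = -30 (W = 30*(-1) = -30)
o(E, s) = s - 62*E + s*(-68 + E) (o(E, s) = (-62*E + (-68 + E)*s) + s = (-62*E + s*(-68 + E)) + s = s - 62*E + s*(-68 + E))
K(l) = -56/l
-(K(W) + o(47, 25)) = -(-56/(-30) + (-67*25 - 62*47 + 47*25)) = -(-56*(-1/30) + (-1675 - 2914 + 1175)) = -(28/15 - 3414) = -1*(-51182/15) = 51182/15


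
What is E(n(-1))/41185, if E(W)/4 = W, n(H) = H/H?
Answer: 4/41185 ≈ 9.7123e-5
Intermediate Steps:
n(H) = 1
E(W) = 4*W
E(n(-1))/41185 = (4*1)/41185 = 4*(1/41185) = 4/41185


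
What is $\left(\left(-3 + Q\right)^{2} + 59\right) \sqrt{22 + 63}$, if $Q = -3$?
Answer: $95 \sqrt{85} \approx 875.86$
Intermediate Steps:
$\left(\left(-3 + Q\right)^{2} + 59\right) \sqrt{22 + 63} = \left(\left(-3 - 3\right)^{2} + 59\right) \sqrt{22 + 63} = \left(\left(-6\right)^{2} + 59\right) \sqrt{85} = \left(36 + 59\right) \sqrt{85} = 95 \sqrt{85}$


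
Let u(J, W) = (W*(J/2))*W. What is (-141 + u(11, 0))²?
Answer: 19881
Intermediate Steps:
u(J, W) = J*W²/2 (u(J, W) = (W*(J*(½)))*W = (W*(J/2))*W = (J*W/2)*W = J*W²/2)
(-141 + u(11, 0))² = (-141 + (½)*11*0²)² = (-141 + (½)*11*0)² = (-141 + 0)² = (-141)² = 19881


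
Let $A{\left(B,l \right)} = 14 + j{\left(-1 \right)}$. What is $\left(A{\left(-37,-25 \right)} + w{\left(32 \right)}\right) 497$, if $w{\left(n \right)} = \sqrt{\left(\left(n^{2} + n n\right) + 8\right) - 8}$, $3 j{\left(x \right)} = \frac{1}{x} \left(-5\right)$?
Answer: $\frac{23359}{3} + 15904 \sqrt{2} \approx 30278.0$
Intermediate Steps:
$j{\left(x \right)} = - \frac{5}{3 x}$ ($j{\left(x \right)} = \frac{\frac{1}{x} \left(-5\right)}{3} = \frac{\left(-5\right) \frac{1}{x}}{3} = - \frac{5}{3 x}$)
$A{\left(B,l \right)} = \frac{47}{3}$ ($A{\left(B,l \right)} = 14 - \frac{5}{3 \left(-1\right)} = 14 - - \frac{5}{3} = 14 + \frac{5}{3} = \frac{47}{3}$)
$w{\left(n \right)} = \sqrt{2} \sqrt{n^{2}}$ ($w{\left(n \right)} = \sqrt{\left(\left(n^{2} + n^{2}\right) + 8\right) - 8} = \sqrt{\left(2 n^{2} + 8\right) - 8} = \sqrt{\left(8 + 2 n^{2}\right) - 8} = \sqrt{2 n^{2}} = \sqrt{2} \sqrt{n^{2}}$)
$\left(A{\left(-37,-25 \right)} + w{\left(32 \right)}\right) 497 = \left(\frac{47}{3} + \sqrt{2} \sqrt{32^{2}}\right) 497 = \left(\frac{47}{3} + \sqrt{2} \sqrt{1024}\right) 497 = \left(\frac{47}{3} + \sqrt{2} \cdot 32\right) 497 = \left(\frac{47}{3} + 32 \sqrt{2}\right) 497 = \frac{23359}{3} + 15904 \sqrt{2}$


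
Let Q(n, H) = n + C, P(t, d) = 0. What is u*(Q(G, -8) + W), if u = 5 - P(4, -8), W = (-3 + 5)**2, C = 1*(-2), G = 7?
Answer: 45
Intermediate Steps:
C = -2
W = 4 (W = 2**2 = 4)
Q(n, H) = -2 + n (Q(n, H) = n - 2 = -2 + n)
u = 5 (u = 5 - 1*0 = 5 + 0 = 5)
u*(Q(G, -8) + W) = 5*((-2 + 7) + 4) = 5*(5 + 4) = 5*9 = 45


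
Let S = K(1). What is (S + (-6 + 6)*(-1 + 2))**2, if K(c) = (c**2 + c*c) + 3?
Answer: 25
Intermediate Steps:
K(c) = 3 + 2*c**2 (K(c) = (c**2 + c**2) + 3 = 2*c**2 + 3 = 3 + 2*c**2)
S = 5 (S = 3 + 2*1**2 = 3 + 2*1 = 3 + 2 = 5)
(S + (-6 + 6)*(-1 + 2))**2 = (5 + (-6 + 6)*(-1 + 2))**2 = (5 + 0*1)**2 = (5 + 0)**2 = 5**2 = 25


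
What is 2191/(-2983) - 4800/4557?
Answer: -8100929/4531177 ≈ -1.7878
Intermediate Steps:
2191/(-2983) - 4800/4557 = 2191*(-1/2983) - 4800*1/4557 = -2191/2983 - 1600/1519 = -8100929/4531177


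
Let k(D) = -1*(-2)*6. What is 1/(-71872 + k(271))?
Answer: -1/71860 ≈ -1.3916e-5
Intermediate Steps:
k(D) = 12 (k(D) = 2*6 = 12)
1/(-71872 + k(271)) = 1/(-71872 + 12) = 1/(-71860) = -1/71860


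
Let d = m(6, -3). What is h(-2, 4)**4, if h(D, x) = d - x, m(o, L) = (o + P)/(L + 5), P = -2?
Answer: 16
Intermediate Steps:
m(o, L) = (-2 + o)/(5 + L) (m(o, L) = (o - 2)/(L + 5) = (-2 + o)/(5 + L))
d = 2 (d = (-2 + 6)/(5 - 3) = 4/2 = (1/2)*4 = 2)
h(D, x) = 2 - x
h(-2, 4)**4 = (2 - 1*4)**4 = (2 - 4)**4 = (-2)**4 = 16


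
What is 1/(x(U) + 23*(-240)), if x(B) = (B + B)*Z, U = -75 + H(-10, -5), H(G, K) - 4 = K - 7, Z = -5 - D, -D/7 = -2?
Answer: -1/2366 ≈ -0.00042265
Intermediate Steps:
D = 14 (D = -7*(-2) = 14)
Z = -19 (Z = -5 - 1*14 = -5 - 14 = -19)
H(G, K) = -3 + K (H(G, K) = 4 + (K - 7) = 4 + (-7 + K) = -3 + K)
U = -83 (U = -75 + (-3 - 5) = -75 - 8 = -83)
x(B) = -38*B (x(B) = (B + B)*(-19) = (2*B)*(-19) = -38*B)
1/(x(U) + 23*(-240)) = 1/(-38*(-83) + 23*(-240)) = 1/(3154 - 5520) = 1/(-2366) = -1/2366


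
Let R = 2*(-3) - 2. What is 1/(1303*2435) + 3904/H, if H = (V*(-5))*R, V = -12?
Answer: -77416439/9518415 ≈ -8.1333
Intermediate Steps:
R = -8 (R = -6 - 2 = -8)
H = -480 (H = -12*(-5)*(-8) = 60*(-8) = -480)
1/(1303*2435) + 3904/H = 1/(1303*2435) + 3904/(-480) = (1/1303)*(1/2435) + 3904*(-1/480) = 1/3172805 - 122/15 = -77416439/9518415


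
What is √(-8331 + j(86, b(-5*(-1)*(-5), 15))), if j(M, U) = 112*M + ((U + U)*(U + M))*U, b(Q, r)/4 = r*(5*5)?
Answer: √7137001301 ≈ 84481.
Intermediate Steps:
b(Q, r) = 100*r (b(Q, r) = 4*(r*(5*5)) = 4*(r*25) = 4*(25*r) = 100*r)
j(M, U) = 112*M + 2*U²*(M + U) (j(M, U) = 112*M + ((2*U)*(M + U))*U = 112*M + (2*U*(M + U))*U = 112*M + 2*U²*(M + U))
√(-8331 + j(86, b(-5*(-1)*(-5), 15))) = √(-8331 + (2*(100*15)³ + 112*86 + 2*86*(100*15)²)) = √(-8331 + (2*1500³ + 9632 + 2*86*1500²)) = √(-8331 + (2*3375000000 + 9632 + 2*86*2250000)) = √(-8331 + (6750000000 + 9632 + 387000000)) = √(-8331 + 7137009632) = √7137001301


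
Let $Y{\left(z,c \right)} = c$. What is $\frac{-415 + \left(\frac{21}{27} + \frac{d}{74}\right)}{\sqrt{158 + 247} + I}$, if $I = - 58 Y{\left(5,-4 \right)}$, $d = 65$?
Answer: $- \frac{31933292}{17788527} + \frac{275287 \sqrt{5}}{3953006} \approx -1.6394$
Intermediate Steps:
$I = 232$ ($I = \left(-58\right) \left(-4\right) = 232$)
$\frac{-415 + \left(\frac{21}{27} + \frac{d}{74}\right)}{\sqrt{158 + 247} + I} = \frac{-415 + \left(\frac{21}{27} + \frac{65}{74}\right)}{\sqrt{158 + 247} + 232} = \frac{-415 + \left(21 \cdot \frac{1}{27} + 65 \cdot \frac{1}{74}\right)}{\sqrt{405} + 232} = \frac{-415 + \left(\frac{7}{9} + \frac{65}{74}\right)}{9 \sqrt{5} + 232} = \frac{-415 + \frac{1103}{666}}{232 + 9 \sqrt{5}} = - \frac{275287}{666 \left(232 + 9 \sqrt{5}\right)}$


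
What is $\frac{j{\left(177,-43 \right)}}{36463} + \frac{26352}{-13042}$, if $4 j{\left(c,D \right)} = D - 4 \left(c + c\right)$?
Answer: $- \frac{1931260091}{951100892} \approx -2.0306$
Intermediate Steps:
$j{\left(c,D \right)} = - 2 c + \frac{D}{4}$ ($j{\left(c,D \right)} = \frac{D - 4 \left(c + c\right)}{4} = \frac{D - 4 \cdot 2 c}{4} = \frac{D - 8 c}{4} = - 2 c + \frac{D}{4}$)
$\frac{j{\left(177,-43 \right)}}{36463} + \frac{26352}{-13042} = \frac{\left(-2\right) 177 + \frac{1}{4} \left(-43\right)}{36463} + \frac{26352}{-13042} = \left(-354 - \frac{43}{4}\right) \frac{1}{36463} + 26352 \left(- \frac{1}{13042}\right) = \left(- \frac{1459}{4}\right) \frac{1}{36463} - \frac{13176}{6521} = - \frac{1459}{145852} - \frac{13176}{6521} = - \frac{1931260091}{951100892}$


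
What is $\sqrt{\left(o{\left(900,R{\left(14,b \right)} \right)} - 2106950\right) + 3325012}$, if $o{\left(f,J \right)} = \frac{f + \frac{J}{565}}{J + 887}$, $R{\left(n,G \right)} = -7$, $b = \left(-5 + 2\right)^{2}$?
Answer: $\frac{\sqrt{752786822071999}}{24860} \approx 1103.7$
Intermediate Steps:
$b = 9$ ($b = \left(-3\right)^{2} = 9$)
$o{\left(f,J \right)} = \frac{f + \frac{J}{565}}{887 + J}$ ($o{\left(f,J \right)} = \frac{f + J \frac{1}{565}}{887 + J} = \frac{f + \frac{J}{565}}{887 + J}$)
$\sqrt{\left(o{\left(900,R{\left(14,b \right)} \right)} - 2106950\right) + 3325012} = \sqrt{\left(\frac{900 + \frac{1}{565} \left(-7\right)}{887 - 7} - 2106950\right) + 3325012} = \sqrt{\left(\frac{900 - \frac{7}{565}}{880} - 2106950\right) + 3325012} = \sqrt{\left(\frac{1}{880} \cdot \frac{508493}{565} - 2106950\right) + 3325012} = \sqrt{\left(\frac{508493}{497200} - 2106950\right) + 3325012} = \sqrt{- \frac{1047575031507}{497200} + 3325012} = \sqrt{\frac{605620934893}{497200}} = \frac{\sqrt{752786822071999}}{24860}$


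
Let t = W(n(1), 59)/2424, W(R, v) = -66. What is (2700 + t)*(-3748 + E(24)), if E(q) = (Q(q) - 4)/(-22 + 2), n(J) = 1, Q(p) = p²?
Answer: -20597368687/2020 ≈ -1.0197e+7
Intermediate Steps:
E(q) = ⅕ - q²/20 (E(q) = (q² - 4)/(-22 + 2) = (-4 + q²)/(-20) = (-4 + q²)*(-1/20) = ⅕ - q²/20)
t = -11/404 (t = -66/2424 = -66*1/2424 = -11/404 ≈ -0.027228)
(2700 + t)*(-3748 + E(24)) = (2700 - 11/404)*(-3748 + (⅕ - 1/20*24²)) = 1090789*(-3748 + (⅕ - 1/20*576))/404 = 1090789*(-3748 + (⅕ - 144/5))/404 = 1090789*(-3748 - 143/5)/404 = (1090789/404)*(-18883/5) = -20597368687/2020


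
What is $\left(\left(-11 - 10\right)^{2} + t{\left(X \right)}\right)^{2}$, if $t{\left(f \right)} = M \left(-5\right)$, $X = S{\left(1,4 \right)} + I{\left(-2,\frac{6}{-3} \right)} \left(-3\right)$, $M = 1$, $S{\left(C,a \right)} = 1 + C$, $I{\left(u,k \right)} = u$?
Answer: $190096$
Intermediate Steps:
$X = 8$ ($X = \left(1 + 1\right) - -6 = 2 + 6 = 8$)
$t{\left(f \right)} = -5$ ($t{\left(f \right)} = 1 \left(-5\right) = -5$)
$\left(\left(-11 - 10\right)^{2} + t{\left(X \right)}\right)^{2} = \left(\left(-11 - 10\right)^{2} - 5\right)^{2} = \left(\left(-21\right)^{2} - 5\right)^{2} = \left(441 - 5\right)^{2} = 436^{2} = 190096$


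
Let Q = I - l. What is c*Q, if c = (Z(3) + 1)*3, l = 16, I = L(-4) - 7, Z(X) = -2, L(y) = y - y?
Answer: 69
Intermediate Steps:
L(y) = 0
I = -7 (I = 0 - 7 = -7)
c = -3 (c = (-2 + 1)*3 = -1*3 = -3)
Q = -23 (Q = -7 - 1*16 = -7 - 16 = -23)
c*Q = -3*(-23) = 69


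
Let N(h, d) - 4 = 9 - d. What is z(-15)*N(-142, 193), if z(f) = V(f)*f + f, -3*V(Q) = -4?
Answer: 6300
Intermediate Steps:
V(Q) = 4/3 (V(Q) = -⅓*(-4) = 4/3)
N(h, d) = 13 - d (N(h, d) = 4 + (9 - d) = 13 - d)
z(f) = 7*f/3 (z(f) = 4*f/3 + f = 7*f/3)
z(-15)*N(-142, 193) = ((7/3)*(-15))*(13 - 1*193) = -35*(13 - 193) = -35*(-180) = 6300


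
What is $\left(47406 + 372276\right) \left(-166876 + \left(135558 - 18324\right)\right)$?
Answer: $-20833853844$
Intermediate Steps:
$\left(47406 + 372276\right) \left(-166876 + \left(135558 - 18324\right)\right) = 419682 \left(-166876 + \left(135558 - 18324\right)\right) = 419682 \left(-166876 + 117234\right) = 419682 \left(-49642\right) = -20833853844$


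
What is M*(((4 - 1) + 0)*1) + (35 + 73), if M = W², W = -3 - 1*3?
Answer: 216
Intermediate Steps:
W = -6 (W = -3 - 3 = -6)
M = 36 (M = (-6)² = 36)
M*(((4 - 1) + 0)*1) + (35 + 73) = 36*(((4 - 1) + 0)*1) + (35 + 73) = 36*((3 + 0)*1) + 108 = 36*(3*1) + 108 = 36*3 + 108 = 108 + 108 = 216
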